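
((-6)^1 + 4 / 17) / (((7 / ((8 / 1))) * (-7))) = 0.94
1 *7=7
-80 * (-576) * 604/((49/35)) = 139161600/7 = 19880228.57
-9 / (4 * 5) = -9 / 20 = -0.45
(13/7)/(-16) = -13/112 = -0.12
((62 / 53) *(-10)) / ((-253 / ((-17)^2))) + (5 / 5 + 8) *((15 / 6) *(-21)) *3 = -37656155 / 26818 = -1404.14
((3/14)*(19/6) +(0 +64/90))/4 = 1751/5040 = 0.35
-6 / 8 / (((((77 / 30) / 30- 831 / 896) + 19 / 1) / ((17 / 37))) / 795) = -2043468000 / 135444901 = -15.09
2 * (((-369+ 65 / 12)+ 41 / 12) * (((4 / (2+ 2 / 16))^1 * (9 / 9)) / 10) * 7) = -242032 / 255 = -949.15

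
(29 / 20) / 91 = 29 / 1820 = 0.02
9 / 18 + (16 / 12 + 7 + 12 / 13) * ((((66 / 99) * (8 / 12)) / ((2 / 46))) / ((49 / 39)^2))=870715 / 14406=60.44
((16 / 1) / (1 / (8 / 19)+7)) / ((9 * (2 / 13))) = 832 / 675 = 1.23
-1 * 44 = -44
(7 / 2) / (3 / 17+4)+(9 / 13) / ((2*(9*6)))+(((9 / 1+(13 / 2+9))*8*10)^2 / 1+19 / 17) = 723342916645 / 188292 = 3841601.96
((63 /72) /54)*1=7 /432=0.02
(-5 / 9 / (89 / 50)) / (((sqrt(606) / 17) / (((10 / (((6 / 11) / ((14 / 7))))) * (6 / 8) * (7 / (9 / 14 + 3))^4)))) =-317064055000 * sqrt(606) / 96584386959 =-80.81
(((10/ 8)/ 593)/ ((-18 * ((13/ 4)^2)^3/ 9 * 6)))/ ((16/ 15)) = -0.00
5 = 5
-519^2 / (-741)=89787 / 247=363.51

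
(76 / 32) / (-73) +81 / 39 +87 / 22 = 500983 / 83512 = 6.00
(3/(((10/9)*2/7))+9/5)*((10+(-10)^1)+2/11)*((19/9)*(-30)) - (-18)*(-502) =-100821/11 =-9165.55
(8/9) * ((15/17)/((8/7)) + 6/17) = 1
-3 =-3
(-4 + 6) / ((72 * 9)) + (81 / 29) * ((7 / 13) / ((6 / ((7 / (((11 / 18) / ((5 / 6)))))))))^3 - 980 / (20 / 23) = -61833907092757 / 54951697944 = -1125.24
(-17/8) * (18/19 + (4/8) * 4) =-119/19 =-6.26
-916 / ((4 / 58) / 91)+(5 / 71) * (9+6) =-85814927 / 71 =-1208660.94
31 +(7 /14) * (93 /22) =1457 /44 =33.11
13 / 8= 1.62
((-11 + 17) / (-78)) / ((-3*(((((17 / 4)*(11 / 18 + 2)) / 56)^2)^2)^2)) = 23283214157138380412097134592 / 2159322881437323496876813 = 10782.65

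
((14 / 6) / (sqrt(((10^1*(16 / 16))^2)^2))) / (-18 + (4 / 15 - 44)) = -7 / 18520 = -0.00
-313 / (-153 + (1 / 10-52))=3130 / 2049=1.53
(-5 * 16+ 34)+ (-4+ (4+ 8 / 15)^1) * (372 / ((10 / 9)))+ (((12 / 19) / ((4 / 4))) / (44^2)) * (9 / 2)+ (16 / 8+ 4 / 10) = 62055283 / 459800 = 134.96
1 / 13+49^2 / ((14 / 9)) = 40133 / 26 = 1543.58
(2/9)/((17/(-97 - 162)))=-518/153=-3.39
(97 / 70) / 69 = 97 / 4830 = 0.02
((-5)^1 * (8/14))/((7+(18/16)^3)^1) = -10240/30191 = -0.34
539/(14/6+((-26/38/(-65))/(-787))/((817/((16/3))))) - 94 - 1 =58151022280/427581019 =136.00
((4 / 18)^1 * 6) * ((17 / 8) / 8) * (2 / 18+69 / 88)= 12053 / 38016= 0.32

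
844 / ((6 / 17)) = 7174 / 3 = 2391.33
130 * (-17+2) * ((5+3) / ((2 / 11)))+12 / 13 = -1115388 / 13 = -85799.08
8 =8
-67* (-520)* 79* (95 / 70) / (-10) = -2614742 / 7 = -373534.57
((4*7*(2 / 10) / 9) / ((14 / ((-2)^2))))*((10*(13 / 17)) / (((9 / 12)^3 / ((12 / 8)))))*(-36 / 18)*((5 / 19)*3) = -66560 / 8721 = -7.63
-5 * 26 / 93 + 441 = 40883 / 93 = 439.60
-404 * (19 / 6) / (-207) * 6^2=15352 / 69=222.49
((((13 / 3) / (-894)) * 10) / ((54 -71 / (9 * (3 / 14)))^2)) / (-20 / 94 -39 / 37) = 9155835 / 70670266112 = 0.00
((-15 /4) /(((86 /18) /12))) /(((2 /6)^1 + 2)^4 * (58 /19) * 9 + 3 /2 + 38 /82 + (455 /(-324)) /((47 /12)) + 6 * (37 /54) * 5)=-800726310 /71118319501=-0.01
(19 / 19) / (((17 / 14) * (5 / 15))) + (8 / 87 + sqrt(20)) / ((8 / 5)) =3739 / 1479 + 5 * sqrt(5) / 4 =5.32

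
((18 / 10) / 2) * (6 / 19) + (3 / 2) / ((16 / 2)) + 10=15917 / 1520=10.47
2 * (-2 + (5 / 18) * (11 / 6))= -161 / 54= -2.98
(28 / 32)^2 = 0.77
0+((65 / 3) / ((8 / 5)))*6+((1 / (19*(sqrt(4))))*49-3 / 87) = 181841 / 2204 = 82.50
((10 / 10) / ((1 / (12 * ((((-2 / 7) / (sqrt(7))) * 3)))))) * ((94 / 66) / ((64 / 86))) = -6063 * sqrt(7) / 2156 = -7.44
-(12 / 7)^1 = -12 / 7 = -1.71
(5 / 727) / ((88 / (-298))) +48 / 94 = 732697 / 1503436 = 0.49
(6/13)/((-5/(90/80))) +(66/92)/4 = 903/11960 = 0.08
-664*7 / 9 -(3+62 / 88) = -205979 / 396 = -520.15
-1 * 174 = -174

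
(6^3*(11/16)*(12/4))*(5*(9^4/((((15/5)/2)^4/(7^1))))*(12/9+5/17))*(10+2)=6709016160/17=394648009.41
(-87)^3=-658503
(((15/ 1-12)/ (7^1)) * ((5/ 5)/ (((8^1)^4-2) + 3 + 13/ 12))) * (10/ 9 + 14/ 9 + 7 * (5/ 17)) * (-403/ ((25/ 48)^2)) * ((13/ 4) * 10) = -17454168576/ 731507875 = -23.86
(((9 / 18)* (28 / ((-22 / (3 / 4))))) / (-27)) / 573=7 / 226908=0.00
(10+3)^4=28561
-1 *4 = -4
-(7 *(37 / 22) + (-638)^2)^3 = -718174196028363282083 / 10648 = -67446862887712554.67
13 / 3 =4.33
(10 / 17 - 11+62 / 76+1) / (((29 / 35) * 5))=-38871 / 18734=-2.07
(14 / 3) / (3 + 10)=14 / 39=0.36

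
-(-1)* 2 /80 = 1 /40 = 0.02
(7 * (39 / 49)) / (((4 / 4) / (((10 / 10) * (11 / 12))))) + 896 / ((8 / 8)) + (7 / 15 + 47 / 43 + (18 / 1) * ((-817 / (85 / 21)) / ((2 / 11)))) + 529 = -1139117393 / 61404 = -18551.19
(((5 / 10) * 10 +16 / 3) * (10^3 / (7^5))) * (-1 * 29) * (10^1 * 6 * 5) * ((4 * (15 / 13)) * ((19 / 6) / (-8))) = 9772.14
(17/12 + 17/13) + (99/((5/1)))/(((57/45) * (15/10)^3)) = 7.36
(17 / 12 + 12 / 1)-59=-547 / 12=-45.58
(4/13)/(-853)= -4/11089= -0.00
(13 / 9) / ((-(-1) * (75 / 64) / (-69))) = -19136 / 225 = -85.05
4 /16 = 1 /4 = 0.25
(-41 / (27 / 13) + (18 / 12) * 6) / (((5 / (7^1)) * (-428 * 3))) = 203 / 17334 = 0.01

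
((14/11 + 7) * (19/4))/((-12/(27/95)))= -819/880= -0.93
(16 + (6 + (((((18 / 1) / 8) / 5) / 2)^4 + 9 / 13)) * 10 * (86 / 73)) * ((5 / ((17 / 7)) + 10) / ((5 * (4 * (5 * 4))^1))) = 472491363559 / 165201920000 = 2.86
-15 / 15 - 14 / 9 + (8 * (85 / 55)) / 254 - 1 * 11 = -169822 / 12573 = -13.51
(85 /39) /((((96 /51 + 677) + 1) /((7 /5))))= 2023 /450762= 0.00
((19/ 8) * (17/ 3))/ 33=323/ 792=0.41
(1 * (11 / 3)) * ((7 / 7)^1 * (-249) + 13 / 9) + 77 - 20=-22969 / 27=-850.70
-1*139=-139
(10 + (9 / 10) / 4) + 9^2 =3649 / 40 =91.22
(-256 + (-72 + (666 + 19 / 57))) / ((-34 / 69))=-23345 / 34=-686.62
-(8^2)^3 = -262144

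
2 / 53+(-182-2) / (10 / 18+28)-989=-13558423 / 13621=-995.41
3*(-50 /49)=-150 /49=-3.06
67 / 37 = 1.81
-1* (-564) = 564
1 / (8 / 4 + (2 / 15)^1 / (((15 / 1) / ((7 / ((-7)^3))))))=11025 / 22048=0.50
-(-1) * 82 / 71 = 82 / 71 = 1.15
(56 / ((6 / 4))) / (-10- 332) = -56 / 513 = -0.11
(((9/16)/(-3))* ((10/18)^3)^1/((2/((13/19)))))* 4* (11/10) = -3575/73872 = -0.05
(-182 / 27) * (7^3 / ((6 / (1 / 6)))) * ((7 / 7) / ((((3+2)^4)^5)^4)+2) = -1721252563974510187717418633705316703223312894503275553395821 / 13400325923359048332916820811533398227766156196594238281250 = -128.45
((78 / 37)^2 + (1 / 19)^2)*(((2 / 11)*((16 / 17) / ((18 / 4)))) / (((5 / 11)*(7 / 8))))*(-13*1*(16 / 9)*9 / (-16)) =14627844608 / 2646489195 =5.53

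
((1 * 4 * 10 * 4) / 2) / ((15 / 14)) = 224 / 3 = 74.67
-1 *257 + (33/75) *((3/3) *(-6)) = -6491/25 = -259.64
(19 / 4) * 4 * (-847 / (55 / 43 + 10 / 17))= -1680569 / 195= -8618.30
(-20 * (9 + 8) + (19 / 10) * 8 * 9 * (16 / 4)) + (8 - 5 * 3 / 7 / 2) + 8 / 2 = 15269 / 70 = 218.13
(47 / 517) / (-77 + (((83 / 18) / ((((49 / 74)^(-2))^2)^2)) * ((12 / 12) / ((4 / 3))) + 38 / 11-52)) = -21580673764890624 / 29772568803703906031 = -0.00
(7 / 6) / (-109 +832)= 7 / 4338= 0.00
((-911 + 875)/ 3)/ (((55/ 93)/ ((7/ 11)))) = -12.91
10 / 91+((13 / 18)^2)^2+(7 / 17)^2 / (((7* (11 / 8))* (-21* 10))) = 57985113757 / 151842010320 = 0.38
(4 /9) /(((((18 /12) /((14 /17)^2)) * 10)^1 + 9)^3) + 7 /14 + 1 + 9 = 42878374624799 /4083648989382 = 10.50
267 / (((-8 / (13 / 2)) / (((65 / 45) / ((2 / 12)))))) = -15041 / 8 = -1880.12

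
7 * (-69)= -483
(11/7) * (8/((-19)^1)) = -88/133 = -0.66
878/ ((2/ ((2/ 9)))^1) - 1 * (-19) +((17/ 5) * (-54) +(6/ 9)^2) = -333/ 5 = -66.60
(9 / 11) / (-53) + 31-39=-4673 / 583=-8.02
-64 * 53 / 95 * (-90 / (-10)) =-30528 / 95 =-321.35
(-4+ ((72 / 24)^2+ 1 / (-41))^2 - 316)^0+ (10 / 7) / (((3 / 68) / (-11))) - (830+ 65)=-1250.19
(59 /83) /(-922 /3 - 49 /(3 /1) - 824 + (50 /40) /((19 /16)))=-3363 /5424631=-0.00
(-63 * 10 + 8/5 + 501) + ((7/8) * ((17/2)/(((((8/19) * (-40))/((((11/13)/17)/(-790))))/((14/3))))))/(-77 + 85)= -80387962879/630988800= -127.40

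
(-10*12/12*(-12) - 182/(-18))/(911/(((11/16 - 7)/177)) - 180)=-118271/23383188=-0.01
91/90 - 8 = -629/90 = -6.99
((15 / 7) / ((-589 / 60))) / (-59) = 900 / 243257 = 0.00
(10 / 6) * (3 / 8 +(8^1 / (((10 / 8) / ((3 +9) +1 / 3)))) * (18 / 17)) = 19029 / 136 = 139.92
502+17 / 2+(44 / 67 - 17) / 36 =410077 / 804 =510.05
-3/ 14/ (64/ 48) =-9/ 56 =-0.16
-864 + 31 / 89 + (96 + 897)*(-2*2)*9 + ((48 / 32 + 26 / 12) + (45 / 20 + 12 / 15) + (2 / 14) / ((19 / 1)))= -25997551609 / 710220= -36604.93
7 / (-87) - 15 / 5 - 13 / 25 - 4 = -16531 / 2175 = -7.60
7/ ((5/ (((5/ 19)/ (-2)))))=-7/ 38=-0.18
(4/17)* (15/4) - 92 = -1549/17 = -91.12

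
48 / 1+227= 275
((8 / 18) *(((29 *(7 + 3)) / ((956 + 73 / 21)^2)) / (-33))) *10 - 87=-87.00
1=1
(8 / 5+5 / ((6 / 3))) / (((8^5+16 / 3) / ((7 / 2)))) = 861 / 1966400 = 0.00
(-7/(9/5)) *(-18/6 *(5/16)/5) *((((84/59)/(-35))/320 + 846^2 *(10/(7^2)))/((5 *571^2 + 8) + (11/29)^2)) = 47350816230791/724770332034560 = 0.07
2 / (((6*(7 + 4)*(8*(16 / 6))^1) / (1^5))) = 1 / 704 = 0.00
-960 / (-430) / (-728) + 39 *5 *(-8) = -6104292 / 3913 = -1560.00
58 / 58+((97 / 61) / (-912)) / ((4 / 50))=108839 / 111264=0.98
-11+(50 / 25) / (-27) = -299 / 27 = -11.07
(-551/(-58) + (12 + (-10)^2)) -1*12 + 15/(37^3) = 11093037/101306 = 109.50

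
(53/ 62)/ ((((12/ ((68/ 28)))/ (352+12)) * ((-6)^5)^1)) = -11713/ 1446336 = -0.01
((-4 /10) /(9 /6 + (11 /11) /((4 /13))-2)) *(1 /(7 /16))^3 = -32768 /18865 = -1.74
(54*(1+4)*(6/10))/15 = 54/5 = 10.80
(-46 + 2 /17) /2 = -390 /17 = -22.94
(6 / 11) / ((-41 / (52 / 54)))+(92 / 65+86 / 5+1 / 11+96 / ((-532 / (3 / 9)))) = 130768931 / 7018011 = 18.63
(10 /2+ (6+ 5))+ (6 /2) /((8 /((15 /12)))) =527 /32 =16.47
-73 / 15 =-4.87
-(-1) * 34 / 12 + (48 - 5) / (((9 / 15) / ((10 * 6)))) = 25817 / 6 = 4302.83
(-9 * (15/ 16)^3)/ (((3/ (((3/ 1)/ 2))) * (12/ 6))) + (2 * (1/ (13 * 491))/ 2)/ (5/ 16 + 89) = -277059437981/ 149443493888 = -1.85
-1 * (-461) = 461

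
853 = 853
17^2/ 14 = 289/ 14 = 20.64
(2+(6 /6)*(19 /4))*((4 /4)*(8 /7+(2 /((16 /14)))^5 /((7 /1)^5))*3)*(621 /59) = 243.80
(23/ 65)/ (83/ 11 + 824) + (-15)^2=133775128/ 594555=225.00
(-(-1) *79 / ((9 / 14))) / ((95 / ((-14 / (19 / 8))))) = -123872 / 16245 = -7.63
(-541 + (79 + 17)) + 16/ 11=-4879/ 11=-443.55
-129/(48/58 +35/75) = -99.67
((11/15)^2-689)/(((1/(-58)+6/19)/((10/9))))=-341408416/133245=-2562.26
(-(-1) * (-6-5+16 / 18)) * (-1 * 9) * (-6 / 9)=-182 / 3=-60.67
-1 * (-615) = 615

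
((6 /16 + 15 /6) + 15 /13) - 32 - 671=-72693 /104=-698.97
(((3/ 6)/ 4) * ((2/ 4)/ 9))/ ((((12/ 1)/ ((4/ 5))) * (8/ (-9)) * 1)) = -1/ 1920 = -0.00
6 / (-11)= -6 / 11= -0.55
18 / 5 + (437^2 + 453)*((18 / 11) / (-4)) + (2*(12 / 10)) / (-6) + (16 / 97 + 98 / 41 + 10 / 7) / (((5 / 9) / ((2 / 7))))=-15259286909 / 194873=-78303.75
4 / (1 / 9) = 36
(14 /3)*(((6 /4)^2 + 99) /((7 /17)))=2295 /2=1147.50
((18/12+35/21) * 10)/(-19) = -5/3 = -1.67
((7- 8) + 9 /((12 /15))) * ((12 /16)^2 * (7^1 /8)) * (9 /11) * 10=116235 /2816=41.28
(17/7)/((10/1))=17/70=0.24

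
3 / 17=0.18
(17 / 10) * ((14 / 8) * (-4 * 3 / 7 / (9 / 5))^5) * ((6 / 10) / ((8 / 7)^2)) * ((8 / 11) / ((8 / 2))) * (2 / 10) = -1700 / 43659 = -0.04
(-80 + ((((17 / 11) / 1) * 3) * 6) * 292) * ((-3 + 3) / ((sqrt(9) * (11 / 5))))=0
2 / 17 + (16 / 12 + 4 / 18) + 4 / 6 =358 / 153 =2.34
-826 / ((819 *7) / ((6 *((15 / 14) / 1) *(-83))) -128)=342790 / 57579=5.95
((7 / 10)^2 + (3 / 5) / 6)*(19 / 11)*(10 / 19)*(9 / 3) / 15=59 / 550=0.11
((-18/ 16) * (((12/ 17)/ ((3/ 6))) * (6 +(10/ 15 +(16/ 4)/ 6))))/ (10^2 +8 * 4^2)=-33/ 646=-0.05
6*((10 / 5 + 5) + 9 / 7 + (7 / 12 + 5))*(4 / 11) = 2330 / 77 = 30.26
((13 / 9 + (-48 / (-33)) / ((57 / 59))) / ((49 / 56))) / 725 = 44392 / 9546075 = 0.00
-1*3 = -3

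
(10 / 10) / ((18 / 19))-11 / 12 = 5 / 36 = 0.14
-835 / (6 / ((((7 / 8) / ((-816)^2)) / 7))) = -835 / 31961088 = -0.00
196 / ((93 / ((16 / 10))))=1568 / 465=3.37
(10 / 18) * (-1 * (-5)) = 25 / 9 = 2.78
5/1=5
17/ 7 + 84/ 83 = 1999/ 581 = 3.44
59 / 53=1.11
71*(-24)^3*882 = -865686528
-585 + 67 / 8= -4613 / 8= -576.62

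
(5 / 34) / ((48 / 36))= 15 / 136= 0.11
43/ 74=0.58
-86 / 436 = -43 / 218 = -0.20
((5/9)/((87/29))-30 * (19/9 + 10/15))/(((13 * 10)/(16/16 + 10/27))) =-16613/18954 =-0.88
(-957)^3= -876467493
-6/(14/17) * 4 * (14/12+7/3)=-102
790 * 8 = 6320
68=68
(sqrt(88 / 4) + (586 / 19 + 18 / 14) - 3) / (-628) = -1937 / 41762 - sqrt(22) / 628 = -0.05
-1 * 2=-2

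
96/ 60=8/ 5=1.60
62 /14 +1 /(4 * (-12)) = 1481 /336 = 4.41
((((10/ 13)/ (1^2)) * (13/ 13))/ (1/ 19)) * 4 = 760/ 13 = 58.46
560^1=560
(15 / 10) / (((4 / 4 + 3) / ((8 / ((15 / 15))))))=3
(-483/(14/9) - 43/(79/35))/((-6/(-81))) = -1405863/316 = -4448.93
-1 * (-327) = 327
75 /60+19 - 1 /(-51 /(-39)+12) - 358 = -233775 /692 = -337.83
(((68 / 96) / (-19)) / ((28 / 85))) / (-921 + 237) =1445 / 8733312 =0.00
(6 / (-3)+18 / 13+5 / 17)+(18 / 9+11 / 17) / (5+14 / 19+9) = -1753 / 12376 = -0.14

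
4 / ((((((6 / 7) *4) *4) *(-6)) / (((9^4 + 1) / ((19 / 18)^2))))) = -206703 / 722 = -286.29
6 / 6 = 1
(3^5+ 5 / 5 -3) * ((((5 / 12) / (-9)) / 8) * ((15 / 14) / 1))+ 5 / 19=-1.23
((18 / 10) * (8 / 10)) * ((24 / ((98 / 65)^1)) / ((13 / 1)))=432 / 245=1.76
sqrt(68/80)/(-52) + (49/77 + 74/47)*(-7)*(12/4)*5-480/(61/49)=-19480755/31537-sqrt(85)/520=-617.73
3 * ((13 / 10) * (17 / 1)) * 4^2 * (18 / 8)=11934 / 5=2386.80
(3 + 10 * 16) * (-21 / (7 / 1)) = -489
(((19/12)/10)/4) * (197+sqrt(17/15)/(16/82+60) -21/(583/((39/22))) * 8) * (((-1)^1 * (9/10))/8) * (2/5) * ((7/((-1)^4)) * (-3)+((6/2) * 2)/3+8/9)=126977 * sqrt(255)/3553920000+780496649/123129600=6.34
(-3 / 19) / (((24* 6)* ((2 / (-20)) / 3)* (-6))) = -5 / 912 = -0.01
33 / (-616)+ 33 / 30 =293 / 280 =1.05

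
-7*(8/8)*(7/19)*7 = -343/19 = -18.05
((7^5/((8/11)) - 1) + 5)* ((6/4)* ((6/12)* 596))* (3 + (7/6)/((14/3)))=33578318.72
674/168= 337/84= 4.01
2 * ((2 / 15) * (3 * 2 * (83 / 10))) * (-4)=-1328 / 25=-53.12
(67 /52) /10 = 67 /520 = 0.13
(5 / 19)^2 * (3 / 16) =75 / 5776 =0.01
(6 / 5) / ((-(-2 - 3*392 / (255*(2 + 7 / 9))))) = 1275 / 3889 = 0.33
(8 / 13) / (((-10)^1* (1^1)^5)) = -4 / 65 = -0.06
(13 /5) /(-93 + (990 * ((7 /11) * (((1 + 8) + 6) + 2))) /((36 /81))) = 2 /18465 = 0.00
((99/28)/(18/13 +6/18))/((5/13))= 50193/9380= 5.35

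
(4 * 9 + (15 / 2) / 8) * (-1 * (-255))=150705 / 16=9419.06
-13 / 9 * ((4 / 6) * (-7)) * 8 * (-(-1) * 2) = 2912 / 27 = 107.85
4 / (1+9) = 2 / 5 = 0.40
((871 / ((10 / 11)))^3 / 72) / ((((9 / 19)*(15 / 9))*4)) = 16710372128879 / 4320000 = 3868141.70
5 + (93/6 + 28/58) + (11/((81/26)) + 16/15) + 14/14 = 624371/23490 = 26.58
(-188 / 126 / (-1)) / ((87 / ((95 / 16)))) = 4465 / 43848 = 0.10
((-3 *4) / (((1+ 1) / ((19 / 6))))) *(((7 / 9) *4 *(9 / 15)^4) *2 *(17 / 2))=-81396 / 625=-130.23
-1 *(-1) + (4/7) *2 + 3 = 36/7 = 5.14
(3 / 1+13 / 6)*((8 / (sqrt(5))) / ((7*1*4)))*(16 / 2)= 248*sqrt(5) / 105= 5.28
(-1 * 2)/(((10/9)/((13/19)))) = -117/95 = -1.23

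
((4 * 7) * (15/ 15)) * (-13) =-364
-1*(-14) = 14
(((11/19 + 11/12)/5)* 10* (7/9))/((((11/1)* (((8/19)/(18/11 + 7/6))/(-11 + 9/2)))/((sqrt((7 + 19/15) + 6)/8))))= -104377* sqrt(3210)/1368576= -4.32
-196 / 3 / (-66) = 98 / 99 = 0.99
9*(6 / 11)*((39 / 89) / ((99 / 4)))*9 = 8424 / 10769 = 0.78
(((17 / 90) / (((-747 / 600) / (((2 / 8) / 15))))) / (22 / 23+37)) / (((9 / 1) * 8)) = -391 / 422580888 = -0.00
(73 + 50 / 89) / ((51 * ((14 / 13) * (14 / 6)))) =85111 / 148274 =0.57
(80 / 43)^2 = 6400 / 1849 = 3.46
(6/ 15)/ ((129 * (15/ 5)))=0.00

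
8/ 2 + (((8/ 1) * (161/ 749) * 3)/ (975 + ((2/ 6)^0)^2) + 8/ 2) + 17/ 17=117555/ 13054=9.01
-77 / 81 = -0.95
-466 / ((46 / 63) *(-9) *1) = 1631 / 23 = 70.91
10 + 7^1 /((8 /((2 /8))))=327 /32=10.22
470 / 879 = 0.53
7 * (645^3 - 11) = 1878352798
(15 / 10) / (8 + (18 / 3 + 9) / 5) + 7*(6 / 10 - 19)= -128.66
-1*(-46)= 46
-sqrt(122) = -11.05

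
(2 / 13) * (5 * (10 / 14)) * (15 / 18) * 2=250 / 273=0.92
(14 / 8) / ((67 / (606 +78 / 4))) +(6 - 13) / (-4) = 9695 / 536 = 18.09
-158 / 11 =-14.36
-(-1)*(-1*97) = -97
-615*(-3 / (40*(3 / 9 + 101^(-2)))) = 11292507 / 81632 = 138.33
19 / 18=1.06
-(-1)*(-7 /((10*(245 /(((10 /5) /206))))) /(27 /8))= -4 /486675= -0.00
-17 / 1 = -17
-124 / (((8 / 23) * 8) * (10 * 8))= -713 / 1280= -0.56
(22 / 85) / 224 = 11 / 9520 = 0.00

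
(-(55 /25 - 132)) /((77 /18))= 1062 /35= 30.34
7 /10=0.70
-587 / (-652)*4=3.60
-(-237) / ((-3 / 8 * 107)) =-632 / 107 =-5.91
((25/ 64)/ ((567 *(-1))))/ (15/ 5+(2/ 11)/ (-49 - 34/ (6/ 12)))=-3575/ 15559488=-0.00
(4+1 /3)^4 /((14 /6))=28561 /189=151.12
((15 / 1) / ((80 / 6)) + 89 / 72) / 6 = 0.39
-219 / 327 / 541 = -73 / 58969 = -0.00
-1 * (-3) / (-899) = -3 / 899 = -0.00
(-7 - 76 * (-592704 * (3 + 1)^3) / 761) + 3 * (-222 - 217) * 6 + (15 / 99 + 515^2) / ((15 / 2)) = 3815775.32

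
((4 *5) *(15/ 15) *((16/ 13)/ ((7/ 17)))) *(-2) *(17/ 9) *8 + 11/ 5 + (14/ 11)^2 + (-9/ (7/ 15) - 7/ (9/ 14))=-908265056/ 495495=-1833.05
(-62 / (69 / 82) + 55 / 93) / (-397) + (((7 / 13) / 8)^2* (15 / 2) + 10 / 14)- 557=-23834298091731 / 42862228864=-556.07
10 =10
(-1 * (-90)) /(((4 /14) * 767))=315 /767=0.41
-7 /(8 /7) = -49 /8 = -6.12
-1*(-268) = 268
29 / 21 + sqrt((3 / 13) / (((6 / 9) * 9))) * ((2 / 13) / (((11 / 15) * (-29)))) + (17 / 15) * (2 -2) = 29 / 21 -15 * sqrt(26) / 53911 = 1.38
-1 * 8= -8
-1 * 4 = -4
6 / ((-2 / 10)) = -30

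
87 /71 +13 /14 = 2141 /994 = 2.15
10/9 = 1.11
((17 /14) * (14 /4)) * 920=3910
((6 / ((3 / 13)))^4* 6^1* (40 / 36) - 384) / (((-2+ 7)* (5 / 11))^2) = 1105742528 / 1875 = 589729.35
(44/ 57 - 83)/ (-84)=4687/ 4788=0.98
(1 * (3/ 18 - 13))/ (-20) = 0.64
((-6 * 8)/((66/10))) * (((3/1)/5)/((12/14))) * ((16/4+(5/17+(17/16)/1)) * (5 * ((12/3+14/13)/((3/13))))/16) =-50995/272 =-187.48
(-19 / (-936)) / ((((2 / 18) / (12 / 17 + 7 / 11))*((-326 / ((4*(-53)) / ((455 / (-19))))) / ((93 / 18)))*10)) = -148873873 / 43270827600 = -0.00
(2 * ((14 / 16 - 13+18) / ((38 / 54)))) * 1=16.70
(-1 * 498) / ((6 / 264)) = -21912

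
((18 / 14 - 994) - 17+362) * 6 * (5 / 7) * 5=-680100 / 49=-13879.59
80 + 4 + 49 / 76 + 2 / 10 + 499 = 221861 / 380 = 583.84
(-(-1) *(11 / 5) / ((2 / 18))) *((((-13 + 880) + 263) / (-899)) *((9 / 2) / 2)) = -100683 / 1798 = -56.00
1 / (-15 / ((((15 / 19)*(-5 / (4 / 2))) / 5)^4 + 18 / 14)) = -6373533 / 72979760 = -0.09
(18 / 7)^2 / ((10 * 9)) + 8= 8.07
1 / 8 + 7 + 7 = 113 / 8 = 14.12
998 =998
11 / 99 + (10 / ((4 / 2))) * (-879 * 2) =-79109 / 9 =-8789.89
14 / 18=7 / 9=0.78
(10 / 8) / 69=5 / 276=0.02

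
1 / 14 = 0.07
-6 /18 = -1 /3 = -0.33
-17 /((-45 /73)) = 1241 /45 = 27.58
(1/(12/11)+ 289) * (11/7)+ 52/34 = 93251/204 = 457.11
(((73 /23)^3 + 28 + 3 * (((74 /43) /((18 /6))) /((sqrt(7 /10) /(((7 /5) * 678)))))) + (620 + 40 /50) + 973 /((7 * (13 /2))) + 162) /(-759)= -16724 * sqrt(70) /54395 - 227807823 /200086315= -3.71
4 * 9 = 36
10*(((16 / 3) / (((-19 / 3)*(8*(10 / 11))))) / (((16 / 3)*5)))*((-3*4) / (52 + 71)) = 33 / 7790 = 0.00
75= 75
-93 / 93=-1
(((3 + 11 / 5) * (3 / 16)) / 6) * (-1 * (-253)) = 3289 / 80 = 41.11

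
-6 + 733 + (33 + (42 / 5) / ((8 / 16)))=3884 / 5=776.80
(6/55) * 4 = 24/55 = 0.44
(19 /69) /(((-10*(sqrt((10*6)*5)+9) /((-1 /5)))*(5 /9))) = 0.00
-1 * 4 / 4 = -1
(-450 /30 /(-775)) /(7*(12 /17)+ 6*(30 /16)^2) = 544 /731755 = 0.00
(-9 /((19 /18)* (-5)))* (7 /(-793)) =-0.02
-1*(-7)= 7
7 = 7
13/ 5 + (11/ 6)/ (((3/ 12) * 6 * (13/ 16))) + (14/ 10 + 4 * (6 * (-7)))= -19012/ 117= -162.50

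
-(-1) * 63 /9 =7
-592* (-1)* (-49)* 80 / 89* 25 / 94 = -29008000 / 4183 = -6934.74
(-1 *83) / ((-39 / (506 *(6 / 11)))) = 7636 / 13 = 587.38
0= 0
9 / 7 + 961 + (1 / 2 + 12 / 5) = 67563 / 70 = 965.19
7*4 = 28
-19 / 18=-1.06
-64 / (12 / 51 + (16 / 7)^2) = -13328 / 1137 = -11.72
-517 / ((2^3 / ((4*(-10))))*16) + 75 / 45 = 7835 / 48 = 163.23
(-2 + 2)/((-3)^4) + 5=5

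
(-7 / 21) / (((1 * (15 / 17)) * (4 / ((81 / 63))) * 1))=-0.12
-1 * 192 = -192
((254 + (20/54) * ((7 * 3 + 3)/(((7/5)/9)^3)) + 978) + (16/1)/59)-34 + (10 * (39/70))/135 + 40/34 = 55129003921/15481305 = 3561.00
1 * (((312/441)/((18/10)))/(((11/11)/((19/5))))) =1976/1323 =1.49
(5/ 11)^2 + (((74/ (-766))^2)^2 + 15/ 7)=42821736229157/ 18225460324687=2.35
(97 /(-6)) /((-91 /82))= 3977 /273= 14.57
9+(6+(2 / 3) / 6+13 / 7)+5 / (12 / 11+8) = 22073 / 1260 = 17.52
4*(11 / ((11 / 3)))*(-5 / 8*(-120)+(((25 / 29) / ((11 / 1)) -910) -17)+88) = -2924292 / 319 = -9167.06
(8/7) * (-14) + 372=356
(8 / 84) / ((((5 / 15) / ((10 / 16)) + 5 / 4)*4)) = 10 / 749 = 0.01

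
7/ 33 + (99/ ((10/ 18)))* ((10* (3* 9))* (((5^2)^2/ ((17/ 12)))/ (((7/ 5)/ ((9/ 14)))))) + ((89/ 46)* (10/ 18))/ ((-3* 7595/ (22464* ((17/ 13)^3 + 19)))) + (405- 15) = 4612366012378687/ 473191719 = 9747351.50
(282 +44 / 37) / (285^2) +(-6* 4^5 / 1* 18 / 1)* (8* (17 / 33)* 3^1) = -45201626611142 / 33058575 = -1367319.27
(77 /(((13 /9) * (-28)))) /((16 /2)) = -99 /416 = -0.24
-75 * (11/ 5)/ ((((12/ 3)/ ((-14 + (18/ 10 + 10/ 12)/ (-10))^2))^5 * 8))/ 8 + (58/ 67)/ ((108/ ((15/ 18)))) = -1516667402686009933272670411753679313137/ 1728526417920000000000000000000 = -877433741.81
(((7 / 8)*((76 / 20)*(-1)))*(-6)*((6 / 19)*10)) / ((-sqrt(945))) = -sqrt(105) / 5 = -2.05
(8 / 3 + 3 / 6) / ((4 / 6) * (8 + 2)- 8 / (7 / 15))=-133 / 440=-0.30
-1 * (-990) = 990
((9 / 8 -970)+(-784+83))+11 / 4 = -13337 / 8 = -1667.12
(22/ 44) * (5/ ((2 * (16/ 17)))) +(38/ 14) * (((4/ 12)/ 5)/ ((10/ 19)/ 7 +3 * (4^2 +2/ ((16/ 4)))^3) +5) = 1435687961699/ 96357696960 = 14.90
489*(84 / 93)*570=7804440 / 31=251756.13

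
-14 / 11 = -1.27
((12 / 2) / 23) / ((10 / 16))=0.42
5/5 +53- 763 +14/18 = -6374/9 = -708.22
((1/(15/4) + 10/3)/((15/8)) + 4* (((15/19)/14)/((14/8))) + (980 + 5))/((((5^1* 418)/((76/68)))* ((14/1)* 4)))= 22973563/2437358000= 0.01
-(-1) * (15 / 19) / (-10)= -3 / 38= -0.08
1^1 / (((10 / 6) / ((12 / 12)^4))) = 3 / 5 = 0.60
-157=-157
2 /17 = 0.12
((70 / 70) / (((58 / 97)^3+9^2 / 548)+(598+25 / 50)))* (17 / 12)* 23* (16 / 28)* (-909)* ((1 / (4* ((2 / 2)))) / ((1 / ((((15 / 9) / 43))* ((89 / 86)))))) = -2197323053092495 / 7753310343666538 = -0.28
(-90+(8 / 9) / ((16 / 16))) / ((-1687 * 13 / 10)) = 8020 / 197379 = 0.04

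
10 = 10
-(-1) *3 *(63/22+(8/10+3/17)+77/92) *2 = 1206963/43010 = 28.06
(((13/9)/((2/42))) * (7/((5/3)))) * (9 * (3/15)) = 5733/25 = 229.32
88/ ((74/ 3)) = 3.57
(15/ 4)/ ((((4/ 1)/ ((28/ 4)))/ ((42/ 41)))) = 2205/ 328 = 6.72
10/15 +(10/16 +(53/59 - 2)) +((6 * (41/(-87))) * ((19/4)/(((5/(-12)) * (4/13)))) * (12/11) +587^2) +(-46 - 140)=778054439191/2258520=344497.48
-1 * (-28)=28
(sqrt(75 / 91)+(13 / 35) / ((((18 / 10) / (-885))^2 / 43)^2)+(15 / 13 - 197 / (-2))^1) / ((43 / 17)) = 85 * sqrt(273) / 3913+10057744750790130899 / 633906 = 15866303128208.85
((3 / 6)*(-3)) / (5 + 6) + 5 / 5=19 / 22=0.86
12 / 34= 6 / 17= 0.35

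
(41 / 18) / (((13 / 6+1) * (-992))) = -0.00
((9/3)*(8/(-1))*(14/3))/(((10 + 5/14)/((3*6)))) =-28224/145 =-194.65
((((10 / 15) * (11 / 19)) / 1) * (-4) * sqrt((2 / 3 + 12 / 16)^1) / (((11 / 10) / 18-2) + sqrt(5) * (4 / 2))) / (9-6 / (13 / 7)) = -54912 * sqrt(255) / 9997781-798512 * sqrt(51) / 149966715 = -0.13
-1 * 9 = -9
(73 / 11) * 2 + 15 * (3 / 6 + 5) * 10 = 838.27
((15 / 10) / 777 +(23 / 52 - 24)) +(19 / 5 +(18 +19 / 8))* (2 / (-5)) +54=3497343 / 168350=20.77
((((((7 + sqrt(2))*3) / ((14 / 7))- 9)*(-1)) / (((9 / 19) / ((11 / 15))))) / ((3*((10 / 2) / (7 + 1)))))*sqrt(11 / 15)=836*sqrt(165)*(-sqrt(2)- 1) / 10125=-2.56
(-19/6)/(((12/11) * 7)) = -209/504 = -0.41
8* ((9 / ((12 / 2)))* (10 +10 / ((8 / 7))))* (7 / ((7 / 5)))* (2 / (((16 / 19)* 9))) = 296.88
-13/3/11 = -13/33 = -0.39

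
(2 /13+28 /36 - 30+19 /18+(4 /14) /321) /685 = -1636513 /40019070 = -0.04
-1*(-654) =654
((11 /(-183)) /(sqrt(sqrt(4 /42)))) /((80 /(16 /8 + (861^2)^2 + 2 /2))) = -503760422957*2^(3 /4)*21^(1 /4) /2440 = -743295560.72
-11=-11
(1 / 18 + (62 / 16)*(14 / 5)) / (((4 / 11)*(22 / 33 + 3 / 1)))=1963 / 240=8.18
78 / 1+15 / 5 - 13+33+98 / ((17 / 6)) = 135.59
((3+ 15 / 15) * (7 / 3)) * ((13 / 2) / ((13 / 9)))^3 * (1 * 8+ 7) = 25515 / 2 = 12757.50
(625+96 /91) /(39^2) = 56971 /138411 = 0.41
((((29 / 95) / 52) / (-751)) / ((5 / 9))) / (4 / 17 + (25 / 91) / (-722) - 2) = 590121 / 74029261750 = 0.00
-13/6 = -2.17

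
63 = 63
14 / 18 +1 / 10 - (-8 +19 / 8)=6.50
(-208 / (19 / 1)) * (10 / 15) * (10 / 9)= -4160 / 513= -8.11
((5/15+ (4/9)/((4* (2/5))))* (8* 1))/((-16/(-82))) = 451/18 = 25.06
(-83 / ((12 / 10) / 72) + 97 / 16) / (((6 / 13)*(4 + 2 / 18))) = -3103737 / 1184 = -2621.40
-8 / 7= -1.14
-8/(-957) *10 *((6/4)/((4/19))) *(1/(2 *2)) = 95/638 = 0.15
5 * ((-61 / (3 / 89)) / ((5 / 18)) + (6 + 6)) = -32514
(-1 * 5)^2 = 25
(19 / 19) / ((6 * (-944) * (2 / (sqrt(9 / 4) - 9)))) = 5 / 7552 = 0.00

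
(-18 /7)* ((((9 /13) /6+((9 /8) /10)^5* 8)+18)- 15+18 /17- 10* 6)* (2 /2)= 143.55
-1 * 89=-89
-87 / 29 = -3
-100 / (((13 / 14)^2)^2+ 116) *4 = -15366400 / 4484817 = -3.43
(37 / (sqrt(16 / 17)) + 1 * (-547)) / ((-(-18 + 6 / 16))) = -4376 / 141 + 74 * sqrt(17) / 141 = -28.87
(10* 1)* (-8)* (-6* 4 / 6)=320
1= 1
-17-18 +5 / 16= -555 / 16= -34.69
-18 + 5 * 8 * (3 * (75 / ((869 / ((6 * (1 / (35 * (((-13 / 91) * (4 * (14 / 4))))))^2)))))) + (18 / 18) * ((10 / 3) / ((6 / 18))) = -340108 / 42581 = -7.99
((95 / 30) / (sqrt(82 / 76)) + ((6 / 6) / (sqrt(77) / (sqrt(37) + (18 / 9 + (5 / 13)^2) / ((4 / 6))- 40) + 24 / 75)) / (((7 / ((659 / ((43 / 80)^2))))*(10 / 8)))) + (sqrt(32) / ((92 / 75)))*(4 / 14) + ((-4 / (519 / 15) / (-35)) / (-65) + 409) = (-33357527899013760000 + 1849*(-49724 + 1352*sqrt(37) + 4225*sqrt(77))*(414940500*sqrt(2) + 34398455*sqrt(1558) + 182156090598) + 906994162164480000*sqrt(37)) / (823488150030*(-49724 + 1352*sqrt(37) + 4225*sqrt(77))) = 8052.07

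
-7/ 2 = -3.50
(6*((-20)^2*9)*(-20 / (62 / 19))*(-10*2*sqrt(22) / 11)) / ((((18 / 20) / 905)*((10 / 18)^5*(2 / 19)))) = 14815951522560*sqrt(22) / 341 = 203791708264.50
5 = 5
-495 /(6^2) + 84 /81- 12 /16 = -727 /54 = -13.46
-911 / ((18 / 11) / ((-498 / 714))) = 831743 / 2142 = 388.30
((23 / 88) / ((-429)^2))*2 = 23 / 8097804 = 0.00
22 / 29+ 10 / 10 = 51 / 29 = 1.76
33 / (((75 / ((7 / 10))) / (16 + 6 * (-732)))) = -168476 / 125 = -1347.81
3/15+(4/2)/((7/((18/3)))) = 1.91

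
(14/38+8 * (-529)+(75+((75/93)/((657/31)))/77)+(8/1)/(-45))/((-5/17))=339616417729/24029775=14133.15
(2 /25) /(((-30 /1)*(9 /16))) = -0.00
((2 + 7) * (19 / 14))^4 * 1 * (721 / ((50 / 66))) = 2906267639319 / 137200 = 21182708.74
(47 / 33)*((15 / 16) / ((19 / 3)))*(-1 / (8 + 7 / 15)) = -0.02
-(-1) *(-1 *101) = -101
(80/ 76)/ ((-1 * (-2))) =10/ 19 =0.53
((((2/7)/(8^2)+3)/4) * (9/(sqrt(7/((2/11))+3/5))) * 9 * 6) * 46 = 2685.42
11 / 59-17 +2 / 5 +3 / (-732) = -1181743 / 71980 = -16.42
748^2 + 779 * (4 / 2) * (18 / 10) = 2811542 / 5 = 562308.40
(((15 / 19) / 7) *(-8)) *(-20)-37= -2521 / 133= -18.95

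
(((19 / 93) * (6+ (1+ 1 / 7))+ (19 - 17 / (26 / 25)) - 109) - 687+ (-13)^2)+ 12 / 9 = -3506805 / 5642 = -621.55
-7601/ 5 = -1520.20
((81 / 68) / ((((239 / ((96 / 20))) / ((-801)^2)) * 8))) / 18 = 106.59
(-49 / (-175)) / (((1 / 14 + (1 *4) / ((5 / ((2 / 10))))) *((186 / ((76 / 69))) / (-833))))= -3102092 / 519777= -5.97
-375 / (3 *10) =-25 / 2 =-12.50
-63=-63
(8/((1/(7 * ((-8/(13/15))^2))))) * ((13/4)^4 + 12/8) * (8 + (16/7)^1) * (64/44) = 8071591.18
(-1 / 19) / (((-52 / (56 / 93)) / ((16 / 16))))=14 / 22971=0.00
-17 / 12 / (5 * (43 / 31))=-0.20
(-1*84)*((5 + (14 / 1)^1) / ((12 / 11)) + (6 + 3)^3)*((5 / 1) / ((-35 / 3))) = 26871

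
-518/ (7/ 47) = -3478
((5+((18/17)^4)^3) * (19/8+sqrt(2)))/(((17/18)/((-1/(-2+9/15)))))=366294831081748290 * sqrt(2)/69332046230341559+3479800895276608755/277328184921366236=20.02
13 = 13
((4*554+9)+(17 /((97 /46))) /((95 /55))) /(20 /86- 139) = -58899637 /3665727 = -16.07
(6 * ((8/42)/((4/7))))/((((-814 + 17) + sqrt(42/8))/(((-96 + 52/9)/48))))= 203 * sqrt(21)/68602005 + 323582/68602005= 0.00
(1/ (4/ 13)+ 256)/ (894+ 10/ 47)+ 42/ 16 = 490033/ 168112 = 2.91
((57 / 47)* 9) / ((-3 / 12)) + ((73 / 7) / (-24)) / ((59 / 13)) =-20384027 / 465864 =-43.76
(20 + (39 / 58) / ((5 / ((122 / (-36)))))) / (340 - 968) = -0.03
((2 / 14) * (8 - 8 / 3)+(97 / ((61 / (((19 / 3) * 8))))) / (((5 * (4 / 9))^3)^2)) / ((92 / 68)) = 249290045797 / 235704000000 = 1.06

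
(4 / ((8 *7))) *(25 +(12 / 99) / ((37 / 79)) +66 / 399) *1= 4128715 / 2273502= 1.82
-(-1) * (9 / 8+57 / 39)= 269 / 104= 2.59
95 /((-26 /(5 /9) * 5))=-95 /234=-0.41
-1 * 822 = -822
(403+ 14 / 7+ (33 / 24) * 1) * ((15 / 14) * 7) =48765 / 16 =3047.81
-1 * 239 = -239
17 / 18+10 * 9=1637 / 18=90.94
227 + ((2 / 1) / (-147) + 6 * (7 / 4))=69821 / 294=237.49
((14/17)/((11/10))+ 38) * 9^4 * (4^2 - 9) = 332787042/187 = 1779609.85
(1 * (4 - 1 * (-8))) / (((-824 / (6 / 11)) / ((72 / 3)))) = -0.19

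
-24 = -24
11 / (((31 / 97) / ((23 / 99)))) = 2231 / 279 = 8.00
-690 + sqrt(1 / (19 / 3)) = -690 + sqrt(57) / 19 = -689.60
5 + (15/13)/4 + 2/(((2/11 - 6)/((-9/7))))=16687/2912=5.73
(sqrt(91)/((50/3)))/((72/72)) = 3 * sqrt(91)/50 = 0.57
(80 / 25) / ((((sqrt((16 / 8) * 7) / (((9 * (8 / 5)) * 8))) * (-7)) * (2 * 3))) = -768 * sqrt(14) / 1225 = -2.35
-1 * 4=-4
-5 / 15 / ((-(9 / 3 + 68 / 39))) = 13 / 185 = 0.07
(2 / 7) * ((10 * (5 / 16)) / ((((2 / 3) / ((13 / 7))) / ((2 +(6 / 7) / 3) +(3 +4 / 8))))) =78975 / 5488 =14.39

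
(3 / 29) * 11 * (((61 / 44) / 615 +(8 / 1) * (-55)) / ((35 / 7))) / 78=-11906339 / 9274200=-1.28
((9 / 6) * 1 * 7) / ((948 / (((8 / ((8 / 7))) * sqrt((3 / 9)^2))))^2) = 0.00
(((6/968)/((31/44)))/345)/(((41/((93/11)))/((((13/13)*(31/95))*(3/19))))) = 279/1029779575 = 0.00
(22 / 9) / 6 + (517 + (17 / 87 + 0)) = 405283 / 783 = 517.60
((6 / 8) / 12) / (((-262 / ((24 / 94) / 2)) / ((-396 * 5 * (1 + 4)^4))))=928125 / 24628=37.69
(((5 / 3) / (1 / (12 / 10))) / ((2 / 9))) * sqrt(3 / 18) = 3 * sqrt(6) / 2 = 3.67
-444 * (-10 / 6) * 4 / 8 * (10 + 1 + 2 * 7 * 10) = 55870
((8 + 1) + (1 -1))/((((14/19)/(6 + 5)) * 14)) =1881/196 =9.60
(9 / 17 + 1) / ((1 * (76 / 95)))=1.91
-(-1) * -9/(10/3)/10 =-27/100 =-0.27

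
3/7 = 0.43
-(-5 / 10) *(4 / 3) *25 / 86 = 25 / 129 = 0.19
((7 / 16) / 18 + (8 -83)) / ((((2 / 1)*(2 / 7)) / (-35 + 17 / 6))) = 29172143 / 6912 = 4220.51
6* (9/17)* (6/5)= 324/85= 3.81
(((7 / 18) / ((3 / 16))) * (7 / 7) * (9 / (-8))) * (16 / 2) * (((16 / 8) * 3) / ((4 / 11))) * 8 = -2464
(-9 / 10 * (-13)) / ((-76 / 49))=-5733 / 760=-7.54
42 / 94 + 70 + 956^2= 42958303 / 47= 914006.45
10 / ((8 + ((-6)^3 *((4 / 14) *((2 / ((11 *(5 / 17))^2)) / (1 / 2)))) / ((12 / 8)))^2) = 2241903125 / 13370703392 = 0.17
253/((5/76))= 19228/5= 3845.60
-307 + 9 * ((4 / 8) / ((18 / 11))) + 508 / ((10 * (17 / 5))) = -19673 / 68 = -289.31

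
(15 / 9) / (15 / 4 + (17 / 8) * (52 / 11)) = 220 / 1821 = 0.12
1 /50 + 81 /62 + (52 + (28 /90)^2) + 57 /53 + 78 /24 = 768537203 /13308300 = 57.75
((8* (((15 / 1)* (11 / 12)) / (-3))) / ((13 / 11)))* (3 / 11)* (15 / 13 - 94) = 785.62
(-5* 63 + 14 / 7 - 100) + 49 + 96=-268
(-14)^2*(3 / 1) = 588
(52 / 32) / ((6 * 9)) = 13 / 432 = 0.03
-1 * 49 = -49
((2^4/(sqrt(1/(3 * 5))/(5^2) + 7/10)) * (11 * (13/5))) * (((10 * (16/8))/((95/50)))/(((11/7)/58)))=88670400000/349049 - 337792000 * sqrt(15)/349049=250286.17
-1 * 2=-2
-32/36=-8/9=-0.89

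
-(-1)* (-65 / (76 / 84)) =-1365 / 19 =-71.84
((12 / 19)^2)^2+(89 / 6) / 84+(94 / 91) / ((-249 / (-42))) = 36139599919 / 70870644936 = 0.51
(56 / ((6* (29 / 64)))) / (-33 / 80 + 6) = 143360 / 38889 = 3.69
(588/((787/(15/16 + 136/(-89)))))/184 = -0.00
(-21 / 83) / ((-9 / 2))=14 / 249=0.06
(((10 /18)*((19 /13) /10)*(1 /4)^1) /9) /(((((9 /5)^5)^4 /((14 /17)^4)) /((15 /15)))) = 8701133728027343750 /1069237656776606119158902013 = 0.00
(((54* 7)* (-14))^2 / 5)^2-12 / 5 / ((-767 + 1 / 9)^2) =9340481414870265250881 / 297735025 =31371792468387.84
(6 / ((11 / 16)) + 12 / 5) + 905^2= 819036.13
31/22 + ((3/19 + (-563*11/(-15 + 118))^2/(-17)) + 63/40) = -315895829389/1507751080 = -209.51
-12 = -12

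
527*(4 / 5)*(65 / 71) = 27404 / 71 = 385.97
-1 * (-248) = 248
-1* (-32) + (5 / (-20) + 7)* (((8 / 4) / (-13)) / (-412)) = 342811 / 10712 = 32.00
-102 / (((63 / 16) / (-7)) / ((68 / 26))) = 18496 / 39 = 474.26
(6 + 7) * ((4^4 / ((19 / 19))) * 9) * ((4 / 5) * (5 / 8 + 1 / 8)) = 89856 / 5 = 17971.20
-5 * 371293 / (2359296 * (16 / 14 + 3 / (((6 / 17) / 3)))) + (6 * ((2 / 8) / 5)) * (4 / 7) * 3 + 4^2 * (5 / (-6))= -12.85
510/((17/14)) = 420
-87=-87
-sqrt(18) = -3*sqrt(2) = -4.24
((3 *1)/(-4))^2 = 9/16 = 0.56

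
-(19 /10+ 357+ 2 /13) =-46677 /130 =-359.05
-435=-435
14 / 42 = 1 / 3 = 0.33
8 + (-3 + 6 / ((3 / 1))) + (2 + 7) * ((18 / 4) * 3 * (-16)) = -1937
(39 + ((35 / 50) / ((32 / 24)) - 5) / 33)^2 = 2631792601 / 1742400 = 1510.44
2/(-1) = -2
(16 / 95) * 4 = 64 / 95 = 0.67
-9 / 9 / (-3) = 1 / 3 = 0.33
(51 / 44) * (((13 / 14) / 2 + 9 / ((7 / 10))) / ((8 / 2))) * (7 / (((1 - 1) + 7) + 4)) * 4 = 19023 / 1936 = 9.83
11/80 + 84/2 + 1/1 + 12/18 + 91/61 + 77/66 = 680213/14640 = 46.46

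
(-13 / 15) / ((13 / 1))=-1 / 15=-0.07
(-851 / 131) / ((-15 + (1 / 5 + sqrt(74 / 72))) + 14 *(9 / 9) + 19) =-13939380 / 38932021 + 127650 *sqrt(37) / 38932021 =-0.34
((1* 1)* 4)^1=4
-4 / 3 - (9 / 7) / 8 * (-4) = -29 / 42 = -0.69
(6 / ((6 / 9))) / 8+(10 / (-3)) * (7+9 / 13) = -7649 / 312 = -24.52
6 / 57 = 2 / 19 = 0.11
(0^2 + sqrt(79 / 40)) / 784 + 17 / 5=sqrt(790) / 15680 + 17 / 5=3.40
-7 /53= -0.13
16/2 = 8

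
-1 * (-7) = 7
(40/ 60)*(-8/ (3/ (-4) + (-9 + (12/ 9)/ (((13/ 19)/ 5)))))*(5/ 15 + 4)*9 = 32448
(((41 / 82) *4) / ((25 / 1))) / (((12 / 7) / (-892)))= -3122 / 75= -41.63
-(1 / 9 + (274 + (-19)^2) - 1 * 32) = -5428 / 9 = -603.11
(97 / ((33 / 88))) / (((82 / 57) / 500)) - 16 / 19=70033344 / 779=89901.60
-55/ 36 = -1.53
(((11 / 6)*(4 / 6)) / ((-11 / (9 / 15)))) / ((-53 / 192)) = 64 / 265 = 0.24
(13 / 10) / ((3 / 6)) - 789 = -3932 / 5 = -786.40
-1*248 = -248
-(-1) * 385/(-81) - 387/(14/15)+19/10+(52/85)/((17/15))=-341618429/819315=-416.96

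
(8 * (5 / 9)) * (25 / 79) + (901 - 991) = -62990 / 711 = -88.59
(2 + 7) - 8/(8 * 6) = 8.83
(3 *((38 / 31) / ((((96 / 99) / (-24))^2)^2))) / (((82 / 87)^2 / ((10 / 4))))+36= 207218330211069 / 53361664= 3883280.89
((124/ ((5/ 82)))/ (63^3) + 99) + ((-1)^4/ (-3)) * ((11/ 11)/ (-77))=99.01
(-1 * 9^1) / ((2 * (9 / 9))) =-9 / 2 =-4.50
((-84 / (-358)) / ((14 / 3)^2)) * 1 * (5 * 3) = 405 / 2506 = 0.16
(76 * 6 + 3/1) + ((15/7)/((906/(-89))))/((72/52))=17460083/38052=458.85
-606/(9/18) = -1212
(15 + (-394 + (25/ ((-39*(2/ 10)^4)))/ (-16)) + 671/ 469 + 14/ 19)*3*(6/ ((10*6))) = -1956128921/ 18534880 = -105.54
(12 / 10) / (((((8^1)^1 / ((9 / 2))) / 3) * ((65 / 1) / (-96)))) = -972 / 325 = -2.99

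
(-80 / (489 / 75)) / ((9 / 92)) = -184000 / 1467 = -125.43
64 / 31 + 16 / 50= 1848 / 775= 2.38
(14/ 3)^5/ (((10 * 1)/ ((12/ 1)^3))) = 17210368/ 45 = 382452.62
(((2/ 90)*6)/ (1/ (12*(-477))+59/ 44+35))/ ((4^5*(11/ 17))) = 8109/ 1464421120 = 0.00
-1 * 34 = -34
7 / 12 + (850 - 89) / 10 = 4601 / 60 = 76.68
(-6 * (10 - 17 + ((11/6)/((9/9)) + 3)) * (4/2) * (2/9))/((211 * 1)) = 0.03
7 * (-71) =-497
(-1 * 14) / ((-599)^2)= -14 / 358801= -0.00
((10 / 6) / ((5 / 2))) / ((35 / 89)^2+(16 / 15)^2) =1188150 / 2303401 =0.52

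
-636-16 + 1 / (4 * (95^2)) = -23537199 / 36100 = -652.00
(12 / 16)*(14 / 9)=7 / 6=1.17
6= 6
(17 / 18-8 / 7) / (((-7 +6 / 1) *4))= 0.05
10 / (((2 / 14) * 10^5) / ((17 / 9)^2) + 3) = 20230 / 8106069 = 0.00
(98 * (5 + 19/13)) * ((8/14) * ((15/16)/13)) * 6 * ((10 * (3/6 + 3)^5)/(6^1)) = 185297175/1352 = 137054.12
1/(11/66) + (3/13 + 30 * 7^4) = 936471/13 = 72036.23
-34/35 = -0.97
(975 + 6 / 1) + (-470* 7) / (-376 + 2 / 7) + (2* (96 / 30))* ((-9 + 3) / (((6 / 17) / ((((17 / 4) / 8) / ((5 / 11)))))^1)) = 5671573 / 6575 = 862.60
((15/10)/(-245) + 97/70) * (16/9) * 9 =22.07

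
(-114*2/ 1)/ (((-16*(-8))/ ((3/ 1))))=-171/ 32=-5.34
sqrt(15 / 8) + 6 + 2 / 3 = sqrt(30) / 4 + 20 / 3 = 8.04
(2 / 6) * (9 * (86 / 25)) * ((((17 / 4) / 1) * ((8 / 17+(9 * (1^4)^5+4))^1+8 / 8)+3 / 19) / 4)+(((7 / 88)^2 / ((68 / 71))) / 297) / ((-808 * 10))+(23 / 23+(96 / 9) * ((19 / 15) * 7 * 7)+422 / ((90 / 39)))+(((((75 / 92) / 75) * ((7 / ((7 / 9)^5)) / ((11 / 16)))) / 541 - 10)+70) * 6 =4895683028093309978103661 / 3586599912632718643200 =1364.99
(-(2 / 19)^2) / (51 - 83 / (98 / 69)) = 392 / 263169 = 0.00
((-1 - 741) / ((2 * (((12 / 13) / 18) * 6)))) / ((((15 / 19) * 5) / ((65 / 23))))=-1191281 / 1380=-863.25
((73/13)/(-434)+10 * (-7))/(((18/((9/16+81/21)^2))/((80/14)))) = -434.15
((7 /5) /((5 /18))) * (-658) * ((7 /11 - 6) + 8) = -8743.03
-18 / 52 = -9 / 26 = -0.35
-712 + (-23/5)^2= -17271/25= -690.84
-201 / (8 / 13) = -2613 / 8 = -326.62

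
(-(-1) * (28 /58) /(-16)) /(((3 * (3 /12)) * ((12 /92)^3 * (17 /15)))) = -425845 /26622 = -16.00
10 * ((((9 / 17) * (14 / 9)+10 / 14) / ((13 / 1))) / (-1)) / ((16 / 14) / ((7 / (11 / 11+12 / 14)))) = -44835 / 11492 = -3.90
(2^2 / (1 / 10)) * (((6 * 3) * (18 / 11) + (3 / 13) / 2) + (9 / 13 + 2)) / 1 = 184540 / 143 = 1290.49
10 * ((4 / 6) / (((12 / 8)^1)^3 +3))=1.05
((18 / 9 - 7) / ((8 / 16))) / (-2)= 5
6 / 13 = 0.46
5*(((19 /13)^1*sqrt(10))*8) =760*sqrt(10) /13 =184.87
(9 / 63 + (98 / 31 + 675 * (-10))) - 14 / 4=-2929585 / 434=-6750.20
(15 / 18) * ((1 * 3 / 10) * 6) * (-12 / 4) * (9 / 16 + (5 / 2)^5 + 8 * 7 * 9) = -173439 / 64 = -2709.98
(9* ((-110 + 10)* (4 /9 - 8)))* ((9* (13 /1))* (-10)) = -7956000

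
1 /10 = 0.10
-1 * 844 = -844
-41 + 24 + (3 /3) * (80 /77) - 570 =-45119 /77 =-585.96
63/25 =2.52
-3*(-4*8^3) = 6144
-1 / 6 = -0.17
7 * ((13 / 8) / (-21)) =-13 / 24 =-0.54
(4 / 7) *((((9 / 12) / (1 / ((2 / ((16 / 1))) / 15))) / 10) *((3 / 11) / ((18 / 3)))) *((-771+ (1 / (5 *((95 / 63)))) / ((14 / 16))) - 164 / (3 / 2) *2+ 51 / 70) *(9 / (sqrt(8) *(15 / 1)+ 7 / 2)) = 59178873 / 209238260000 - 177536619 *sqrt(2) / 73233391000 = -0.00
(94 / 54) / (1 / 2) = 94 / 27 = 3.48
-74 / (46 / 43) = -1591 / 23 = -69.17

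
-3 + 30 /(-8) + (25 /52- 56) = -1619 /26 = -62.27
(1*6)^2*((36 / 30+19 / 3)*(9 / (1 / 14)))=170856 / 5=34171.20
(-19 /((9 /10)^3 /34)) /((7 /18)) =-1292000 /567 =-2278.66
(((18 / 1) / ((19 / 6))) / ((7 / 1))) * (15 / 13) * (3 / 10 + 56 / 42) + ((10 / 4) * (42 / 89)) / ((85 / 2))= 582288 / 373711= 1.56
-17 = -17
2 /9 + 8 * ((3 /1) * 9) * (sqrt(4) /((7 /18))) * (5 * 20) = 6998414 /63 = 111085.94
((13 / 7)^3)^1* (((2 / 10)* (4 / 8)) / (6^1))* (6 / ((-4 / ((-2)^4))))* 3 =-13182 / 1715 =-7.69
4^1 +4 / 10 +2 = 6.40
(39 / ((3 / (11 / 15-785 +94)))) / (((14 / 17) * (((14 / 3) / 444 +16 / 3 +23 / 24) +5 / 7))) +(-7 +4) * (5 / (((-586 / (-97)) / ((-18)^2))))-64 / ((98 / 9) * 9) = -22148545723562 / 9392564755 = -2358.09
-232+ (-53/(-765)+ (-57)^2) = 2308058/765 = 3017.07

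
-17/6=-2.83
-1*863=-863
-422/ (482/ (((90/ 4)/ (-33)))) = 3165/ 5302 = 0.60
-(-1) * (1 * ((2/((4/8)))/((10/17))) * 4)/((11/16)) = 2176/55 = 39.56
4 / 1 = 4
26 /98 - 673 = -32964 /49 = -672.73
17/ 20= 0.85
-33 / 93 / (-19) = 11 / 589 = 0.02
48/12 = 4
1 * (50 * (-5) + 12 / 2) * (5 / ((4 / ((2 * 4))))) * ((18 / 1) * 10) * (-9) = 3952800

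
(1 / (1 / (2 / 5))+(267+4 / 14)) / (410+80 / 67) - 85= -81333527 / 964250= -84.35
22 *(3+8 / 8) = 88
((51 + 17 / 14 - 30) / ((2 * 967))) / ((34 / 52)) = 4043 / 230146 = 0.02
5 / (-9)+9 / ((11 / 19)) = 1484 / 99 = 14.99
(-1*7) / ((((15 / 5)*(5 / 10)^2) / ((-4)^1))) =112 / 3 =37.33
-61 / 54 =-1.13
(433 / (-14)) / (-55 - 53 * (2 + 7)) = 433 / 7448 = 0.06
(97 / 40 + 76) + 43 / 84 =66307 / 840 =78.94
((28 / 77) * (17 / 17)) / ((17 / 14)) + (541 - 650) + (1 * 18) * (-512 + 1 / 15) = -8717473 / 935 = -9323.50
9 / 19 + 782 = 14867 / 19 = 782.47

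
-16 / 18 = -8 / 9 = -0.89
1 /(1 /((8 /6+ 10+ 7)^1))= 55 /3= 18.33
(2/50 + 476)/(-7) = -11901/175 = -68.01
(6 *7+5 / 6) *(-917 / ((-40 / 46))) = 45169.89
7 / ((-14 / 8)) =-4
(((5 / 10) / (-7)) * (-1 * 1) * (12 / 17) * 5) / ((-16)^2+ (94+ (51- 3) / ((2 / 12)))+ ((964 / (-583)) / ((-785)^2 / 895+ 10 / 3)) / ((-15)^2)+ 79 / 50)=139242262500 / 353257706923771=0.00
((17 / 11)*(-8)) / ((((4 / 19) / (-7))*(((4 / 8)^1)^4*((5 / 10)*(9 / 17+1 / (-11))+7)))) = 911.10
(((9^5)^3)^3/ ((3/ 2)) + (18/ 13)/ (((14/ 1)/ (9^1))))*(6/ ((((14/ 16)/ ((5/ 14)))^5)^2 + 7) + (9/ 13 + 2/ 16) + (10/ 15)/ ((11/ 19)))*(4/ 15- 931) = -443416067550305900417187465295565173330342492828700678003243431237311/ 41570781326832998760520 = -10666531958207166570707860000000000000000000000.00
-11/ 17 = -0.65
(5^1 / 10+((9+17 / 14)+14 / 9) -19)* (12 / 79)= -1696 / 1659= -1.02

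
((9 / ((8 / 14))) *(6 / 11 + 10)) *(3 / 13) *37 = 202797 / 143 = 1418.16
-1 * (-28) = 28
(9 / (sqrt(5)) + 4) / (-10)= -9* sqrt(5) / 50 -2 / 5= -0.80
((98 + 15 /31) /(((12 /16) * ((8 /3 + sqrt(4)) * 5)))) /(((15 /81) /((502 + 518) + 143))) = 191734506 /5425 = 35342.77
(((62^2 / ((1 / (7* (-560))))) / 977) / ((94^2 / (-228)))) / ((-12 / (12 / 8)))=-107362920 / 2158193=-49.75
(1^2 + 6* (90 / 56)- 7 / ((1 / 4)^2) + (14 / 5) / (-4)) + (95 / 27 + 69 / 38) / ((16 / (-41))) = -66491707 / 574560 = -115.73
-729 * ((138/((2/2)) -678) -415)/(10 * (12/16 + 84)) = 92826/113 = 821.47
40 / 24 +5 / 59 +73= 13231 / 177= 74.75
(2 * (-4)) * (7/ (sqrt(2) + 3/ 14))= 2352/ 383-10976 * sqrt(2)/ 383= -34.39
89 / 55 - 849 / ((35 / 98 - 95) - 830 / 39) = 1245149 / 139249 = 8.94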